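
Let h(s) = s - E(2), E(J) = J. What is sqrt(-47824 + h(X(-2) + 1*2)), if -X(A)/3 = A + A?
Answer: 2*I*sqrt(11953) ≈ 218.66*I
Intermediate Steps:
X(A) = -6*A (X(A) = -3*(A + A) = -6*A)
h(s) = -2 + s (h(s) = s - 1*2 = s - 2 = -2 + s)
sqrt(-47824 + h(X(-2) + 1*2)) = sqrt(-47824 + (-2 + (-6*(-2) + 1*2))) = sqrt(-47824 + (-2 + (12 + 2))) = sqrt(-47824 + (-2 + 14)) = sqrt(-47824 + 12) = sqrt(-47812) = 2*I*sqrt(11953)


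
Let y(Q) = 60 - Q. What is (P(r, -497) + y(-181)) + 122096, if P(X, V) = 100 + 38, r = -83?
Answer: 122475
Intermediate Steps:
P(X, V) = 138
(P(r, -497) + y(-181)) + 122096 = (138 + (60 - 1*(-181))) + 122096 = (138 + (60 + 181)) + 122096 = (138 + 241) + 122096 = 379 + 122096 = 122475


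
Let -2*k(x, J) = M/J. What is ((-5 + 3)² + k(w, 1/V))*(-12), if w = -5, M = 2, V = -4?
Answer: -96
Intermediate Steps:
k(x, J) = -1/J
((-5 + 3)² + k(w, 1/V))*(-12) = ((-5 + 3)² - 1/(1/(-4)))*(-12) = ((-2)² - 1/(-¼))*(-12) = (4 - 1*(-4))*(-12) = (4 + 4)*(-12) = 8*(-12) = -96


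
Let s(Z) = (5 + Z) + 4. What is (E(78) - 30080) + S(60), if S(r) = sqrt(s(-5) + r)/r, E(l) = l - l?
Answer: -451198/15 ≈ -30080.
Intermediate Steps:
s(Z) = 9 + Z
E(l) = 0
S(r) = sqrt(4 + r)/r (S(r) = sqrt((9 - 5) + r)/r = sqrt(4 + r)/r)
(E(78) - 30080) + S(60) = (0 - 30080) + sqrt(4 + 60)/60 = -30080 + sqrt(64)/60 = -30080 + (1/60)*8 = -30080 + 2/15 = -451198/15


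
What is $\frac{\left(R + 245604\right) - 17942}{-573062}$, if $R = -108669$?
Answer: $- \frac{16999}{81866} \approx -0.20764$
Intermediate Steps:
$\frac{\left(R + 245604\right) - 17942}{-573062} = \frac{\left(-108669 + 245604\right) - 17942}{-573062} = \left(136935 - 17942\right) \left(- \frac{1}{573062}\right) = 118993 \left(- \frac{1}{573062}\right) = - \frac{16999}{81866}$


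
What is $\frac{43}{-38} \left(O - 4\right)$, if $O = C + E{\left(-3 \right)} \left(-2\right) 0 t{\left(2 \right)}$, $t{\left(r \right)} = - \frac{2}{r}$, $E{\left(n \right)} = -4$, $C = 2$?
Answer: $\frac{43}{19} \approx 2.2632$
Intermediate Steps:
$O = 2$ ($O = 2 - 4 \left(-2\right) 0 \left(- \frac{2}{2}\right) = 2 - 4 \cdot 0 \left(\left(-2\right) \frac{1}{2}\right) = 2 - 4 \cdot 0 \left(-1\right) = 2 - 0 = 2 + 0 = 2$)
$\frac{43}{-38} \left(O - 4\right) = \frac{43}{-38} \left(2 - 4\right) = 43 \left(- \frac{1}{38}\right) \left(-2\right) = \left(- \frac{43}{38}\right) \left(-2\right) = \frac{43}{19}$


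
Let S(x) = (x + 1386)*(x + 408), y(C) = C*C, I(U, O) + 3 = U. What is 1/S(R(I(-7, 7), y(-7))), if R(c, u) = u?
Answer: 1/655795 ≈ 1.5249e-6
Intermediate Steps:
I(U, O) = -3 + U
y(C) = C²
S(x) = (408 + x)*(1386 + x) (S(x) = (1386 + x)*(408 + x) = (408 + x)*(1386 + x))
1/S(R(I(-7, 7), y(-7))) = 1/(565488 + ((-7)²)² + 1794*(-7)²) = 1/(565488 + 49² + 1794*49) = 1/(565488 + 2401 + 87906) = 1/655795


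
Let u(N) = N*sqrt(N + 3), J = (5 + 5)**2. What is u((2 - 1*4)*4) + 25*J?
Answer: 2500 - 8*I*sqrt(5) ≈ 2500.0 - 17.889*I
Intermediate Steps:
J = 100 (J = 10**2 = 100)
u(N) = N*sqrt(3 + N)
u((2 - 1*4)*4) + 25*J = ((2 - 1*4)*4)*sqrt(3 + (2 - 1*4)*4) + 25*100 = ((2 - 4)*4)*sqrt(3 + (2 - 4)*4) + 2500 = (-2*4)*sqrt(3 - 2*4) + 2500 = -8*sqrt(3 - 8) + 2500 = -8*I*sqrt(5) + 2500 = 2500 - 8*I*sqrt(5)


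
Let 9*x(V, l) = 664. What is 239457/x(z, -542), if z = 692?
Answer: 2155113/664 ≈ 3245.7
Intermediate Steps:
x(V, l) = 664/9 (x(V, l) = (⅑)*664 = 664/9)
239457/x(z, -542) = 239457/(664/9) = 239457*(9/664) = 2155113/664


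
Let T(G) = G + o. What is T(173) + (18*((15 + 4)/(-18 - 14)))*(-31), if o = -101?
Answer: 6453/16 ≈ 403.31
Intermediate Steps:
T(G) = -101 + G (T(G) = G - 101 = -101 + G)
T(173) + (18*((15 + 4)/(-18 - 14)))*(-31) = (-101 + 173) + (18*((15 + 4)/(-18 - 14)))*(-31) = 72 + (18*(19/(-32)))*(-31) = 72 + (18*(19*(-1/32)))*(-31) = 72 + (18*(-19/32))*(-31) = 72 - 171/16*(-31) = 72 + 5301/16 = 6453/16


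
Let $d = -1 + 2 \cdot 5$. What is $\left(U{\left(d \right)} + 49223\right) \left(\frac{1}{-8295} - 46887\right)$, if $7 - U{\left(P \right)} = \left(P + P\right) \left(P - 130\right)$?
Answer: $- \frac{952094926368}{395} \approx -2.4104 \cdot 10^{9}$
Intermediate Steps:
$d = 9$ ($d = -1 + 10 = 9$)
$U{\left(P \right)} = 7 - 2 P \left(-130 + P\right)$ ($U{\left(P \right)} = 7 - \left(P + P\right) \left(P - 130\right) = 7 - 2 P \left(-130 + P\right)$)
$\left(U{\left(d \right)} + 49223\right) \left(\frac{1}{-8295} - 46887\right) = \left(\left(7 - 2 \cdot 9^{2} + 260 \cdot 9\right) + 49223\right) \left(\frac{1}{-8295} - 46887\right) = \left(\left(7 - 162 + 2340\right) + 49223\right) \left(- \frac{1}{8295} - 46887\right) = \left(2185 + 49223\right) \left(- \frac{388927666}{8295}\right) = 51408 \left(- \frac{388927666}{8295}\right) = - \frac{952094926368}{395}$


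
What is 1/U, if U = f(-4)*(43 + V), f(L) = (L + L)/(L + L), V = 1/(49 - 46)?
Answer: 3/130 ≈ 0.023077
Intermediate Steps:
V = 1/3 ≈ 0.33333
f(L) = 1 (f(L) = (2*L)/((2*L)) = (2*L)*(1/(2*L)) = 1)
U = 130/3 (U = 1*(43 + 1/3) = 1*(130/3) = 130/3 ≈ 43.333)
1/U = 1/(130/3) = 3/130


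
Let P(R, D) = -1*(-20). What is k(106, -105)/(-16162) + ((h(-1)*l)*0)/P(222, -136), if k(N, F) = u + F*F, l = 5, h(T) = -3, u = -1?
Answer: -5512/8081 ≈ -0.68209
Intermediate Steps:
P(R, D) = 20
k(N, F) = -1 + F**2 (k(N, F) = -1 + F*F = -1 + F**2)
k(106, -105)/(-16162) + ((h(-1)*l)*0)/P(222, -136) = (-1 + (-105)**2)/(-16162) + (-3*5*0)/20 = (-1 + 11025)*(-1/16162) - 15*0*(1/20) = 11024*(-1/16162) + 0*(1/20) = -5512/8081 + 0 = -5512/8081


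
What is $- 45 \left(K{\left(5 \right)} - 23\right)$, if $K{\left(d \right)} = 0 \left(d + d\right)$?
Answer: $1035$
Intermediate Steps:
$K{\left(d \right)} = 0$ ($K{\left(d \right)} = 0 \cdot 2 d = 0$)
$- 45 \left(K{\left(5 \right)} - 23\right) = - 45 \left(0 - 23\right) = \left(-45\right) \left(-23\right) = 1035$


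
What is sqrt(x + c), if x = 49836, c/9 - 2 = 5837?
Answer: sqrt(102387) ≈ 319.98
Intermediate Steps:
c = 52551 (c = 18 + 9*5837 = 18 + 52533 = 52551)
sqrt(x + c) = sqrt(49836 + 52551) = sqrt(102387)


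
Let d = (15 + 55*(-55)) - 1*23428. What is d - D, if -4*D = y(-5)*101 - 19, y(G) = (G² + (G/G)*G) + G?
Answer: -26064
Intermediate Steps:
y(G) = G² + 2*G (y(G) = (G² + 1*G) + G = (G² + G) + G = (G + G²) + G = G² + 2*G)
D = -374 (D = -(-5*(2 - 5)*101 - 19)/4 = -(-5*(-3)*101 - 19)/4 = -(15*101 - 19)/4 = -(1515 - 19)/4 = -¼*1496 = -374)
d = -26438 (d = (15 - 3025) - 23428 = -3010 - 23428 = -26438)
d - D = -26438 - 1*(-374) = -26438 + 374 = -26064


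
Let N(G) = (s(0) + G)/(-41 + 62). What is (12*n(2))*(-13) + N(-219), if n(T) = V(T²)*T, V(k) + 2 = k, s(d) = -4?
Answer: -13327/21 ≈ -634.62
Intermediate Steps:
V(k) = -2 + k
n(T) = T*(-2 + T²) (n(T) = (-2 + T²)*T = T*(-2 + T²))
N(G) = -4/21 + G/21 (N(G) = (-4 + G)/(-41 + 62) = (-4 + G)/21 = (-4 + G)*(1/21) = -4/21 + G/21)
(12*n(2))*(-13) + N(-219) = (12*(2*(-2 + 2²)))*(-13) + (-4/21 + (1/21)*(-219)) = (12*(2*(-2 + 4)))*(-13) + (-4/21 - 73/7) = (12*(2*2))*(-13) - 223/21 = (12*4)*(-13) - 223/21 = 48*(-13) - 223/21 = -624 - 223/21 = -13327/21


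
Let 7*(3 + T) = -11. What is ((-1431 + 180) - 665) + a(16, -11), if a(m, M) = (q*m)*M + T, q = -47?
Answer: 44460/7 ≈ 6351.4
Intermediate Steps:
T = -32/7 (T = -3 + (⅐)*(-11) = -3 - 11/7 = -32/7 ≈ -4.5714)
a(m, M) = -32/7 - 47*M*m (a(m, M) = (-47*m)*M - 32/7 = -47*M*m - 32/7 = -32/7 - 47*M*m)
((-1431 + 180) - 665) + a(16, -11) = ((-1431 + 180) - 665) + (-32/7 - 47*(-11)*16) = (-1251 - 665) + (-32/7 + 8272) = -1916 + 57872/7 = 44460/7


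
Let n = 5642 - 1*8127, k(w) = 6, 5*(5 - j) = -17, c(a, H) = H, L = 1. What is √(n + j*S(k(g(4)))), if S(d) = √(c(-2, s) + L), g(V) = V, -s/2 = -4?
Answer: 7*I*√1255/5 ≈ 49.596*I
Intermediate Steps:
s = 8 (s = -2*(-4) = 8)
j = 42/5 (j = 5 - ⅕*(-17) = 5 + 17/5 = 42/5 ≈ 8.4000)
S(d) = 3 (S(d) = √(8 + 1) = √9 = 3)
n = -2485 (n = 5642 - 8127 = -2485)
√(n + j*S(k(g(4)))) = √(-2485 + (42/5)*3) = √(-2485 + 126/5) = √(-12299/5) = 7*I*√1255/5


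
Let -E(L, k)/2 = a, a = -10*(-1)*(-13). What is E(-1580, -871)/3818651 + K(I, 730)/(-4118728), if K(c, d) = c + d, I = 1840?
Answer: -4371531895/7863992397964 ≈ -0.00055589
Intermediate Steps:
a = -130 (a = 10*(-13) = -130)
E(L, k) = 260 (E(L, k) = -2*(-130) = 260)
E(-1580, -871)/3818651 + K(I, 730)/(-4118728) = 260/3818651 + (1840 + 730)/(-4118728) = 260*(1/3818651) + 2570*(-1/4118728) = 260/3818651 - 1285/2059364 = -4371531895/7863992397964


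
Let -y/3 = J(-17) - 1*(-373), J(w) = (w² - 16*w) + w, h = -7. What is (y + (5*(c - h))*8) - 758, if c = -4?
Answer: -3389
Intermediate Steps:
J(w) = w² - 15*w
y = -2751 (y = -3*(-17*(-15 - 17) - 1*(-373)) = -3*(-17*(-32) + 373) = -3*(544 + 373) = -3*917 = -2751)
(y + (5*(c - h))*8) - 758 = (-2751 + (5*(-4 - 1*(-7)))*8) - 758 = (-2751 + (5*(-4 + 7))*8) - 758 = (-2751 + (5*3)*8) - 758 = (-2751 + 15*8) - 758 = (-2751 + 120) - 758 = -2631 - 758 = -3389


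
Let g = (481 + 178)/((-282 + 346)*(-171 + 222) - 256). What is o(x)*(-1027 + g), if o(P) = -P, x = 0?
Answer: 0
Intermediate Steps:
g = 659/3008 (g = 659/(64*51 - 256) = 659/(3264 - 256) = 659/3008 ≈ 0.21908)
o(x)*(-1027 + g) = (-1*0)*(-1027 + 659/3008) = 0*(-3088557/3008) = 0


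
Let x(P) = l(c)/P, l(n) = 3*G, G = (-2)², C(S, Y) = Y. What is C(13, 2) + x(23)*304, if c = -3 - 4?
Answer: 3694/23 ≈ 160.61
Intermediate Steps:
c = -7
G = 4
l(n) = 12 (l(n) = 3*4 = 12)
x(P) = 12/P
C(13, 2) + x(23)*304 = 2 + (12/23)*304 = 2 + 3648/23 = 3694/23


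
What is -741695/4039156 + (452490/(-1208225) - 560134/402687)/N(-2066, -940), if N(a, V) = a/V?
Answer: -80138404842538952689/81201932830342387404 ≈ -0.98690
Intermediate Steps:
-741695/4039156 + (452490/(-1208225) - 560134/402687)/N(-2066, -940) = -741695/4039156 + (452490/(-1208225) - 560134/402687)/((-2066/(-940))) = -741695*1/4039156 + (452490*(-1/1208225) - 560134*1/402687)/((-2066*(-1/940))) = -741695/4039156 + (-90498/241645 - 560134/402687)/(1033/470) = -741695/4039156 - 171795948556/97307300115*470/1033 = -741695/4039156 - 16148819164264/20103688203759 = -80138404842538952689/81201932830342387404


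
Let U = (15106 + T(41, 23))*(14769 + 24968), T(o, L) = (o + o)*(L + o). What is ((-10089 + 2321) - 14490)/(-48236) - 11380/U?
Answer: 145176411371/314625883322 ≈ 0.46143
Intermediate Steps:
T(o, L) = 2*o*(L + o) (T(o, L) = (2*o)*(L + o) = 2*o*(L + o))
U = 808806898 (U = (15106 + 2*41*(23 + 41))*(14769 + 24968) = (15106 + 2*41*64)*39737 = (15106 + 5248)*39737 = 20354*39737 = 808806898)
((-10089 + 2321) - 14490)/(-48236) - 11380/U = ((-10089 + 2321) - 14490)/(-48236) - 11380/808806898 = (-7768 - 14490)*(-1/48236) - 11380*1/808806898 = -22258*(-1/48236) - 5690/404403449 = 359/778 - 5690/404403449 = 145176411371/314625883322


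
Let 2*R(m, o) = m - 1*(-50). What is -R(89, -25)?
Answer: -139/2 ≈ -69.500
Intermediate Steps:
R(m, o) = 25 + m/2 (R(m, o) = (m - 1*(-50))/2 = (m + 50)/2 = (50 + m)/2 = 25 + m/2)
-R(89, -25) = -(25 + (½)*89) = -(25 + 89/2) = -1*139/2 = -139/2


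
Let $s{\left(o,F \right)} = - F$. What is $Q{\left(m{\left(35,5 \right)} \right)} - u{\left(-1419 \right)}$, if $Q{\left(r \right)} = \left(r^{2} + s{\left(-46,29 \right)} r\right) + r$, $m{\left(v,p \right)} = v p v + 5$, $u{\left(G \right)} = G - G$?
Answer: $37405260$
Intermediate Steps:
$u{\left(G \right)} = 0$
$m{\left(v,p \right)} = 5 + p v^{2}$ ($m{\left(v,p \right)} = p v v + 5 = p v^{2} + 5 = 5 + p v^{2}$)
$Q{\left(r \right)} = r^{2} - 28 r$ ($Q{\left(r \right)} = \left(r^{2} + \left(-1\right) 29 r\right) + r = \left(r^{2} - 29 r\right) + r = r^{2} - 28 r$)
$Q{\left(m{\left(35,5 \right)} \right)} - u{\left(-1419 \right)} = \left(5 + 5 \cdot 35^{2}\right) \left(-28 + \left(5 + 5 \cdot 35^{2}\right)\right) - 0 = \left(5 + 5 \cdot 1225\right) \left(-28 + \left(5 + 5 \cdot 1225\right)\right) + 0 = \left(5 + 6125\right) \left(-28 + \left(5 + 6125\right)\right) + 0 = 6130 \left(-28 + 6130\right) + 0 = 6130 \cdot 6102 + 0 = 37405260 + 0 = 37405260$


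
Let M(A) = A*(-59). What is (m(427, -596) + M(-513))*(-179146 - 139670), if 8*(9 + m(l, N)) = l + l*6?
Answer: -9765852156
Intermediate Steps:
m(l, N) = -9 + 7*l/8 (m(l, N) = -9 + (l + l*6)/8 = -9 + (l + 6*l)/8 = -9 + (7*l)/8 = -9 + 7*l/8)
M(A) = -59*A
(m(427, -596) + M(-513))*(-179146 - 139670) = ((-9 + (7/8)*427) - 59*(-513))*(-179146 - 139670) = ((-9 + 2989/8) + 30267)*(-318816) = (2917/8 + 30267)*(-318816) = (245053/8)*(-318816) = -9765852156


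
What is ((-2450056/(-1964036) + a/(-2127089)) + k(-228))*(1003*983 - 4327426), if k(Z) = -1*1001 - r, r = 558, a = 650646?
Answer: 5437475708390735353479/1044419842801 ≈ 5.2062e+9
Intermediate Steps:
k(Z) = -1559 (k(Z) = -1*1001 - 1*558 = -1001 - 558 = -1559)
((-2450056/(-1964036) + a/(-2127089)) + k(-228))*(1003*983 - 4327426) = ((-2450056/(-1964036) + 650646/(-2127089)) - 1559)*(1003*983 - 4327426) = ((-2450056*(-1/1964036) + 650646*(-1/2127089)) - 1559)*(985949 - 4327426) = ((612514/491009 - 650646/2127089) - 1559)*(-3341477) = (983398749932/1044419842801 - 1559)*(-3341477) = -1627267136176827/1044419842801*(-3341477) = 5437475708390735353479/1044419842801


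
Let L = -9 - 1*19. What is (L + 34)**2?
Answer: 36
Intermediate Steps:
L = -28 (L = -9 - 19 = -28)
(L + 34)**2 = (-28 + 34)**2 = 6**2 = 36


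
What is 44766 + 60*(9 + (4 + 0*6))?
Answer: 45546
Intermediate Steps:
44766 + 60*(9 + (4 + 0*6)) = 44766 + 60*(9 + (4 + 0)) = 44766 + 60*(9 + 4) = 44766 + 60*13 = 44766 + 780 = 45546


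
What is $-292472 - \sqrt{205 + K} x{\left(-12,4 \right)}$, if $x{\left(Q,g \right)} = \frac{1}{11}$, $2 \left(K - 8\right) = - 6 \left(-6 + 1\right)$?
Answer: $-292472 - \frac{2 \sqrt{57}}{11} \approx -2.9247 \cdot 10^{5}$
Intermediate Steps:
$K = 23$ ($K = 8 + \frac{\left(-6\right) \left(-6 + 1\right)}{2} = 8 + \frac{\left(-6\right) \left(-5\right)}{2} = 8 + \frac{1}{2} \cdot 30 = 8 + 15 = 23$)
$x{\left(Q,g \right)} = \frac{1}{11}$
$-292472 - \sqrt{205 + K} x{\left(-12,4 \right)} = -292472 - \sqrt{205 + 23} \cdot \frac{1}{11} = -292472 - \sqrt{228} \cdot \frac{1}{11} = -292472 - 2 \sqrt{57} \cdot \frac{1}{11} = -292472 - \frac{2 \sqrt{57}}{11}$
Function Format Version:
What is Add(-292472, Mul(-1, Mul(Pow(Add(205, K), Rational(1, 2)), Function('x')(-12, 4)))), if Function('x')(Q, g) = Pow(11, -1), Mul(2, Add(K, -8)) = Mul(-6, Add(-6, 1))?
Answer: Add(-292472, Mul(Rational(-2, 11), Pow(57, Rational(1, 2)))) ≈ -2.9247e+5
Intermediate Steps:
K = 23 (K = Add(8, Mul(Rational(1, 2), Mul(-6, Add(-6, 1)))) = Add(8, Mul(Rational(1, 2), Mul(-6, -5))) = Add(8, Mul(Rational(1, 2), 30)) = Add(8, 15) = 23)
Function('x')(Q, g) = Rational(1, 11)
Add(-292472, Mul(-1, Mul(Pow(Add(205, K), Rational(1, 2)), Function('x')(-12, 4)))) = Add(-292472, Mul(-1, Mul(Pow(Add(205, 23), Rational(1, 2)), Rational(1, 11)))) = Add(-292472, Mul(-1, Mul(Pow(228, Rational(1, 2)), Rational(1, 11)))) = Add(-292472, Mul(-1, Mul(Mul(2, Pow(57, Rational(1, 2))), Rational(1, 11)))) = Add(-292472, Mul(-1, Mul(Rational(2, 11), Pow(57, Rational(1, 2))))) = Add(-292472, Mul(Rational(-2, 11), Pow(57, Rational(1, 2))))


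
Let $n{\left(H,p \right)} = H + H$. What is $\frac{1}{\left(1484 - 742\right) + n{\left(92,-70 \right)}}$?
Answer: $\frac{1}{926} \approx 0.0010799$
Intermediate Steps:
$n{\left(H,p \right)} = 2 H$
$\frac{1}{\left(1484 - 742\right) + n{\left(92,-70 \right)}} = \frac{1}{\left(1484 - 742\right) + 2 \cdot 92} = \frac{1}{\left(1484 - 742\right) + 184} = \frac{1}{742 + 184} = \frac{1}{926}$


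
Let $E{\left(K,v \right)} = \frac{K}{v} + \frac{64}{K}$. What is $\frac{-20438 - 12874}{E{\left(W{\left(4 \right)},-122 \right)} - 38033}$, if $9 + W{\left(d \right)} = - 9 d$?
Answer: $\frac{182882880}{208806953} \approx 0.87585$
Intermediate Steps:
$W{\left(d \right)} = -9 - 9 d$
$E{\left(K,v \right)} = \frac{64}{K} + \frac{K}{v}$
$\frac{-20438 - 12874}{E{\left(W{\left(4 \right)},-122 \right)} - 38033} = \frac{-20438 - 12874}{\left(\frac{64}{-9 - 36} + \frac{-9 - 36}{-122}\right) - 38033} = - \frac{33312}{\left(\frac{64}{-9 - 36} + \left(-9 - 36\right) \left(- \frac{1}{122}\right)\right) - 38033} = - \frac{33312}{\left(\frac{64}{-45} - - \frac{45}{122}\right) - 38033} = - \frac{33312}{\left(64 \left(- \frac{1}{45}\right) + \frac{45}{122}\right) - 38033} = - \frac{33312}{\left(- \frac{64}{45} + \frac{45}{122}\right) - 38033} = - \frac{33312}{- \frac{5783}{5490} - 38033} = - \frac{33312}{- \frac{208806953}{5490}} = \left(-33312\right) \left(- \frac{5490}{208806953}\right) = \frac{182882880}{208806953}$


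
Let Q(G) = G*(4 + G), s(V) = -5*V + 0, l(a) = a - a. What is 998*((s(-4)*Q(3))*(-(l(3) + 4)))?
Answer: -1676640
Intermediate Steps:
l(a) = 0
s(V) = -5*V
998*((s(-4)*Q(3))*(-(l(3) + 4))) = 998*(((-5*(-4))*(3*(4 + 3)))*(-(0 + 4))) = 998*((20*(3*7))*(-1*4)) = 998*((20*21)*(-4)) = 998*(420*(-4)) = 998*(-1680) = -1676640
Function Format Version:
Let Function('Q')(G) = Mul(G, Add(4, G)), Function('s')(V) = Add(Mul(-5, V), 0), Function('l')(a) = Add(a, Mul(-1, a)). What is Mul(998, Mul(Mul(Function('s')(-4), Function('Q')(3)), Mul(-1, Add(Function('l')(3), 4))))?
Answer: -1676640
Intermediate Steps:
Function('l')(a) = 0
Function('s')(V) = Mul(-5, V)
Mul(998, Mul(Mul(Function('s')(-4), Function('Q')(3)), Mul(-1, Add(Function('l')(3), 4)))) = Mul(998, Mul(Mul(Mul(-5, -4), Mul(3, Add(4, 3))), Mul(-1, Add(0, 4)))) = Mul(998, Mul(Mul(20, Mul(3, 7)), Mul(-1, 4))) = Mul(998, Mul(Mul(20, 21), -4)) = Mul(998, Mul(420, -4)) = Mul(998, -1680) = -1676640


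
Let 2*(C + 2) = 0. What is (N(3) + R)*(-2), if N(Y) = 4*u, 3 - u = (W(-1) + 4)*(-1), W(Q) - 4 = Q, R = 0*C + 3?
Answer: -86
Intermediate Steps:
C = -2 (C = -2 + (½)*0 = -2 + 0 = -2)
R = 3 (R = 0*(-2) + 3 = 0 + 3 = 3)
W(Q) = 4 + Q
u = 10 (u = 3 - ((4 - 1) + 4)*(-1) = 3 - (3 + 4)*(-1) = 3 - 7*(-1) = 3 - 1*(-7) = 3 + 7 = 10)
N(Y) = 40 (N(Y) = 4*10 = 40)
(N(3) + R)*(-2) = (40 + 3)*(-2) = 43*(-2) = -86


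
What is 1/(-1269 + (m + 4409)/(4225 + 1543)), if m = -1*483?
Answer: -2884/3657833 ≈ -0.00078844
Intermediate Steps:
m = -483
1/(-1269 + (m + 4409)/(4225 + 1543)) = 1/(-1269 + (-483 + 4409)/(4225 + 1543)) = 1/(-1269 + 3926/5768) = 1/(-1269 + 3926*(1/5768)) = 1/(-1269 + 1963/2884) = 1/(-3657833/2884) = -2884/3657833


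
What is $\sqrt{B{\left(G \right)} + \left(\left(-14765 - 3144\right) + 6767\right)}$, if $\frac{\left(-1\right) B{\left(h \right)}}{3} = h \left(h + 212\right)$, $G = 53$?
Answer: $i \sqrt{53277} \approx 230.82 i$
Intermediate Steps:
$B{\left(h \right)} = - 3 h \left(212 + h\right)$ ($B{\left(h \right)} = - 3 h \left(h + 212\right) = - 3 h \left(212 + h\right)$)
$\sqrt{B{\left(G \right)} + \left(\left(-14765 - 3144\right) + 6767\right)} = \sqrt{\left(-3\right) 53 \left(212 + 53\right) + \left(\left(-14765 - 3144\right) + 6767\right)} = \sqrt{\left(-3\right) 53 \cdot 265 + \left(-17909 + 6767\right)} = \sqrt{-42135 - 11142} = \sqrt{-53277} = i \sqrt{53277}$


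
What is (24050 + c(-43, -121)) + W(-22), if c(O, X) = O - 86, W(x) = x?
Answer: 23899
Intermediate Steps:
c(O, X) = -86 + O
(24050 + c(-43, -121)) + W(-22) = (24050 + (-86 - 43)) - 22 = (24050 - 129) - 22 = 23921 - 22 = 23899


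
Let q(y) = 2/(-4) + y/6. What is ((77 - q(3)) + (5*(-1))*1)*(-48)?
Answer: -3456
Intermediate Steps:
q(y) = -½ + y/6 (q(y) = 2*(-¼) + y*(⅙) = -½ + y/6)
((77 - q(3)) + (5*(-1))*1)*(-48) = ((77 - (-½ + (⅙)*3)) + (5*(-1))*1)*(-48) = ((77 - (-½ + ½)) - 5*1)*(-48) = ((77 - 1*0) - 5)*(-48) = ((77 + 0) - 5)*(-48) = (77 - 5)*(-48) = 72*(-48) = -3456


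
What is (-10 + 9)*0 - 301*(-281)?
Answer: 84581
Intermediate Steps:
(-10 + 9)*0 - 301*(-281) = -1*0 + 84581 = 0 + 84581 = 84581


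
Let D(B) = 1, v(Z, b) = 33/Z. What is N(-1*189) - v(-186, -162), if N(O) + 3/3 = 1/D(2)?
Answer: 11/62 ≈ 0.17742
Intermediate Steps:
N(O) = 0 (N(O) = -1 + 1/1 = -1 + 1 = 0)
N(-1*189) - v(-186, -162) = 0 - 33/(-186) = 0 - 33*(-1)/186 = 0 - 1*(-11/62) = 0 + 11/62 = 11/62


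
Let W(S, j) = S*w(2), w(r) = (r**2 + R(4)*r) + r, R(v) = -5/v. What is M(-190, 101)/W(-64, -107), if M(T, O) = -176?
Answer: 11/14 ≈ 0.78571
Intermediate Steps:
w(r) = r**2 - r/4 (w(r) = (r**2 + (-5/4)*r) + r = (r**2 + (-5*1/4)*r) + r = (r**2 - 5*r/4) + r = r**2 - r/4)
W(S, j) = 7*S/2 (W(S, j) = S*(2*(-1/4 + 2)) = S*(2*(7/4)) = S*(7/2) = 7*S/2)
M(-190, 101)/W(-64, -107) = -176/((7/2)*(-64)) = -176/(-224) = -176*(-1/224) = 11/14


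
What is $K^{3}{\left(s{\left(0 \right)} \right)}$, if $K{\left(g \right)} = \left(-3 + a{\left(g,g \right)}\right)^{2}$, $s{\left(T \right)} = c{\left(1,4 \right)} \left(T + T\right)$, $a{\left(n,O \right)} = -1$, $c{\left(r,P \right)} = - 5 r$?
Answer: $4096$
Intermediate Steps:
$s{\left(T \right)} = - 10 T$ ($s{\left(T \right)} = \left(-5\right) 1 \left(T + T\right) = - 5 \cdot 2 T = - 10 T$)
$K{\left(g \right)} = 16$ ($K{\left(g \right)} = \left(-3 - 1\right)^{2} = \left(-4\right)^{2} = 16$)
$K^{3}{\left(s{\left(0 \right)} \right)} = 16^{3} = 4096$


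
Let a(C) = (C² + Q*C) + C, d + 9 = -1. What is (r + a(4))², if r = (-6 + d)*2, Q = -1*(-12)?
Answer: 1296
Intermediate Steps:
d = -10 (d = -9 - 1 = -10)
Q = 12
a(C) = C² + 13*C (a(C) = (C² + 12*C) + C = C² + 13*C)
r = -32 (r = (-6 - 10)*2 = -16*2 = -32)
(r + a(4))² = (-32 + 4*(13 + 4))² = (-32 + 4*17)² = (-32 + 68)² = 36² = 1296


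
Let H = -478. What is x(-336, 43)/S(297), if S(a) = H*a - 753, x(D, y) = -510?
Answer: 170/47573 ≈ 0.0035735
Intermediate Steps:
S(a) = -753 - 478*a (S(a) = -478*a - 753 = -753 - 478*a)
x(-336, 43)/S(297) = -510/(-753 - 478*297) = -510/(-753 - 141966) = -510/(-142719) = -510*(-1/142719) = 170/47573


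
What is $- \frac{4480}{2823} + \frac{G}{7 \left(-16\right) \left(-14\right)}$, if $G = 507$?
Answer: $- \frac{5593379}{4426464} \approx -1.2636$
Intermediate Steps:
$- \frac{4480}{2823} + \frac{G}{7 \left(-16\right) \left(-14\right)} = - \frac{4480}{2823} + \frac{507}{7 \left(-16\right) \left(-14\right)} = \left(-4480\right) \frac{1}{2823} + \frac{507}{\left(-112\right) \left(-14\right)} = - \frac{4480}{2823} + \frac{507}{1568} = - \frac{5593379}{4426464}$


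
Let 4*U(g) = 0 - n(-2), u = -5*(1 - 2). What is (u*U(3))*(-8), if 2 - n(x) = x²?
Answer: -20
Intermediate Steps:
u = 5 (u = -5*(-1) = 5)
n(x) = 2 - x²
U(g) = ½ (U(g) = (0 - (2 - 1*(-2)²))/4 = (0 - (2 - 1*4))/4 = (0 - (2 - 4))/4 = (0 - 1*(-2))/4 = (0 + 2)/4 = (¼)*2 = ½)
(u*U(3))*(-8) = (5*(½))*(-8) = (5/2)*(-8) = -20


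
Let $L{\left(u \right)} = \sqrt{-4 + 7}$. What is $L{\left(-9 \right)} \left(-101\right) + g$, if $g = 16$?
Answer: $16 - 101 \sqrt{3} \approx -158.94$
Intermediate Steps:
$L{\left(u \right)} = \sqrt{3}$
$L{\left(-9 \right)} \left(-101\right) + g = \sqrt{3} \left(-101\right) + 16 = - 101 \sqrt{3} + 16 = 16 - 101 \sqrt{3}$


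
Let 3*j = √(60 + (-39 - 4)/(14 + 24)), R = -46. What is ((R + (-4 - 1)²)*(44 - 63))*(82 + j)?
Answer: 32718 + 7*√85006/2 ≈ 33738.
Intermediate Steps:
j = √85006/114 (j = √(60 + (-39 - 4)/(14 + 24))/3 = √(60 - 43/38)/3 = √(2237/38)/3 = (√85006/38)/3 = √85006/114 ≈ 2.5575)
((R + (-4 - 1)²)*(44 - 63))*(82 + j) = ((-46 + (-4 - 1)²)*(44 - 63))*(82 + √85006/114) = ((-46 + (-5)²)*(-19))*(82 + √85006/114) = ((-46 + 25)*(-19))*(82 + √85006/114) = (-21*(-19))*(82 + √85006/114) = 399*(82 + √85006/114) = 32718 + 7*√85006/2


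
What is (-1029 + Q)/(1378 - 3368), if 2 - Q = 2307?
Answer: 1667/995 ≈ 1.6754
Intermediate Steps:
Q = -2305 (Q = 2 - 1*2307 = 2 - 2307 = -2305)
(-1029 + Q)/(1378 - 3368) = (-1029 - 2305)/(1378 - 3368) = -3334/(-1990) = -3334*(-1/1990) = 1667/995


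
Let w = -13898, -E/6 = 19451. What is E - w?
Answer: -102808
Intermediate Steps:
E = -116706 (E = -6*19451 = -116706)
E - w = -116706 - 1*(-13898) = -116706 + 13898 = -102808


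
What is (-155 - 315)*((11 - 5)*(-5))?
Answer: 14100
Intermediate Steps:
(-155 - 315)*((11 - 5)*(-5)) = -2820*(-5) = -470*(-30) = 14100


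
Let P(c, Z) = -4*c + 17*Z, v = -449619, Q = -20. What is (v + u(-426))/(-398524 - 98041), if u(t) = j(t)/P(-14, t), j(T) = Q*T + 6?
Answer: 323097066/356831609 ≈ 0.90546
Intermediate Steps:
j(T) = 6 - 20*T (j(T) = -20*T + 6 = 6 - 20*T)
u(t) = (6 - 20*t)/(56 + 17*t) (u(t) = (6 - 20*t)/(-4*(-14) + 17*t) = (6 - 20*t)/(56 + 17*t))
(v + u(-426))/(-398524 - 98041) = (-449619 + 2*(3 - 10*(-426))/(56 + 17*(-426)))/(-398524 - 98041) = (-449619 + 2*(3 + 4260)/(56 - 7242))/(-496565) = (-449619 + 2*4263/(-7186))*(-1/496565) = (-449619 + 2*(-1/7186)*4263)*(-1/496565) = (-449619 - 4263/3593)*(-1/496565) = -1615485330/3593*(-1/496565) = 323097066/356831609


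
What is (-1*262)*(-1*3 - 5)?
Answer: 2096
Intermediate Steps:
(-1*262)*(-1*3 - 5) = -262*(-3 - 5) = -262*(-8) = 2096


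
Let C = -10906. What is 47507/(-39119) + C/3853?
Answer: -609676285/150725507 ≈ -4.0449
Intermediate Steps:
47507/(-39119) + C/3853 = 47507/(-39119) - 10906/3853 = 47507*(-1/39119) - 10906*1/3853 = -47507/39119 - 10906/3853 = -609676285/150725507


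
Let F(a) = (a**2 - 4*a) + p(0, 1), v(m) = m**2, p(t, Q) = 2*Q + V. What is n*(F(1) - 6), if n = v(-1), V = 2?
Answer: -5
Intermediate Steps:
p(t, Q) = 2 + 2*Q (p(t, Q) = 2*Q + 2 = 2 + 2*Q)
F(a) = 4 + a**2 - 4*a (F(a) = (a**2 - 4*a) + (2 + 2*1) = (a**2 - 4*a) + (2 + 2) = (a**2 - 4*a) + 4 = 4 + a**2 - 4*a)
n = 1 (n = (-1)**2 = 1)
n*(F(1) - 6) = 1*((4 + 1**2 - 4*1) - 6) = 1*((4 + 1 - 4) - 6) = 1*(1 - 6) = 1*(-5) = -5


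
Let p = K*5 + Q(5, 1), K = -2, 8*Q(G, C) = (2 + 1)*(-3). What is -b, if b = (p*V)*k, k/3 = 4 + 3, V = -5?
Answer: -9345/8 ≈ -1168.1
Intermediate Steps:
Q(G, C) = -9/8 (Q(G, C) = ((2 + 1)*(-3))/8 = (3*(-3))/8 = (⅛)*(-9) = -9/8)
p = -89/8 (p = -2*5 - 9/8 = -10 - 9/8 = -89/8 ≈ -11.125)
k = 21 (k = 3*(4 + 3) = 3*7 = 21)
b = 9345/8 (b = -89/8*(-5)*21 = (445/8)*21 = 9345/8 ≈ 1168.1)
-b = -1*9345/8 = -9345/8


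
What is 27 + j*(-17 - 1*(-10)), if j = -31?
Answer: 244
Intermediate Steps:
27 + j*(-17 - 1*(-10)) = 27 - 31*(-17 - 1*(-10)) = 27 - 31*(-17 + 10) = 27 - 31*(-7) = 27 + 217 = 244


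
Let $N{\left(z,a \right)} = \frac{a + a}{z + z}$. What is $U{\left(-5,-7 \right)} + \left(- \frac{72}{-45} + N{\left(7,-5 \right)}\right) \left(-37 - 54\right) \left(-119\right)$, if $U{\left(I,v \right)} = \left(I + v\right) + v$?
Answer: $\frac{47862}{5} \approx 9572.4$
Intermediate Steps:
$N{\left(z,a \right)} = \frac{a}{z}$ ($N{\left(z,a \right)} = \frac{2 a}{2 z} = 2 a \frac{1}{2 z} = \frac{a}{z}$)
$U{\left(I,v \right)} = I + 2 v$
$U{\left(-5,-7 \right)} + \left(- \frac{72}{-45} + N{\left(7,-5 \right)}\right) \left(-37 - 54\right) \left(-119\right) = \left(-5 + 2 \left(-7\right)\right) + \left(- \frac{72}{-45} - \frac{5}{7}\right) \left(-37 - 54\right) \left(-119\right) = \left(-5 - 14\right) + \left(\left(-72\right) \left(- \frac{1}{45}\right) - \frac{5}{7}\right) \left(-91\right) \left(-119\right) = -19 + \left(\frac{8}{5} - \frac{5}{7}\right) \left(-91\right) \left(-119\right) = -19 + \frac{31}{35} \left(-91\right) \left(-119\right) = -19 - - \frac{47957}{5} = -19 + \frac{47957}{5} = \frac{47862}{5}$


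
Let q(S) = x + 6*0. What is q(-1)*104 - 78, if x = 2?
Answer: 130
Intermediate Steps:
q(S) = 2 (q(S) = 2 + 6*0 = 2 + 0 = 2)
q(-1)*104 - 78 = 2*104 - 78 = 208 - 78 = 130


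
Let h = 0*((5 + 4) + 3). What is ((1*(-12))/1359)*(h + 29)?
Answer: -116/453 ≈ -0.25607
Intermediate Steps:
h = 0 (h = 0*(9 + 3) = 0*12 = 0)
((1*(-12))/1359)*(h + 29) = ((1*(-12))/1359)*(0 + 29) = -12*1/1359*29 = -4/453*29 = -116/453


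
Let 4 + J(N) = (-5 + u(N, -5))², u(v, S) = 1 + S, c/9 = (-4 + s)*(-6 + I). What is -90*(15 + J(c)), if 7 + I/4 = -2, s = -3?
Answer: -8280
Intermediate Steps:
I = -36 (I = -28 + 4*(-2) = -28 - 8 = -36)
c = 2646 (c = 9*((-4 - 3)*(-6 - 36)) = 9*(-7*(-42)) = 9*294 = 2646)
J(N) = 77 (J(N) = -4 + (-5 + (1 - 5))² = -4 + (-5 - 4)² = -4 + (-9)² = -4 + 81 = 77)
-90*(15 + J(c)) = -90*(15 + 77) = -90*92 = -8280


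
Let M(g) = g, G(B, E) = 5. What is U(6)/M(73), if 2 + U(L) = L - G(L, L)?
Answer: -1/73 ≈ -0.013699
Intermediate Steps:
U(L) = -7 + L (U(L) = -2 + (L - 1*5) = -2 + (L - 5) = -2 + (-5 + L) = -7 + L)
U(6)/M(73) = (-7 + 6)/73 = -1*1/73 = -1/73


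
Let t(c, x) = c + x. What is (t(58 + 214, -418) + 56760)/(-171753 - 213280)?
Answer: -56614/385033 ≈ -0.14704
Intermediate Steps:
(t(58 + 214, -418) + 56760)/(-171753 - 213280) = (((58 + 214) - 418) + 56760)/(-171753 - 213280) = ((272 - 418) + 56760)/(-385033) = (-146 + 56760)*(-1/385033) = 56614*(-1/385033) = -56614/385033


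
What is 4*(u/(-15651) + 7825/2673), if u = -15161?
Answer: 72441968/4648347 ≈ 15.584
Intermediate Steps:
4*(u/(-15651) + 7825/2673) = 4*(-15161/(-15651) + 7825/2673) = 4*(-15161*(-1/15651) + 7825*(1/2673)) = 4*(15161/15651 + 7825/2673) = 4*(18110492/4648347) = 72441968/4648347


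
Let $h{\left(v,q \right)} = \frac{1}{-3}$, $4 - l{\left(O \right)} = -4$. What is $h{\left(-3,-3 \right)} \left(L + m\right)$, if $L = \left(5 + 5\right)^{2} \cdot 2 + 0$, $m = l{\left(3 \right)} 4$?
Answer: $- \frac{232}{3} \approx -77.333$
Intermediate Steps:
$l{\left(O \right)} = 8$ ($l{\left(O \right)} = 4 - -4 = 4 + 4 = 8$)
$m = 32$ ($m = 8 \cdot 4 = 32$)
$h{\left(v,q \right)} = - \frac{1}{3}$
$L = 200$ ($L = 10^{2} \cdot 2 + 0 = 100 \cdot 2 + 0 = 200 + 0 = 200$)
$h{\left(-3,-3 \right)} \left(L + m\right) = - \frac{200 + 32}{3} = \left(- \frac{1}{3}\right) 232 = - \frac{232}{3}$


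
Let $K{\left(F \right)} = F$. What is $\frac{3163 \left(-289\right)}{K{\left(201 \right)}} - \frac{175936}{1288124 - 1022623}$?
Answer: $- \frac{242731685743}{53365701} \approx -4548.5$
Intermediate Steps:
$\frac{3163 \left(-289\right)}{K{\left(201 \right)}} - \frac{175936}{1288124 - 1022623} = \frac{3163 \left(-289\right)}{201} - \frac{175936}{1288124 - 1022623} = \left(-914107\right) \frac{1}{201} - \frac{175936}{1288124 - 1022623} = - \frac{914107}{201} - \frac{175936}{265501} = - \frac{242731685743}{53365701}$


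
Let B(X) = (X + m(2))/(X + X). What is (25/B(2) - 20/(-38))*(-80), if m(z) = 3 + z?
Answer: -157600/133 ≈ -1185.0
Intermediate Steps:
B(X) = (5 + X)/(2*X) (B(X) = (X + (3 + 2))/(X + X) = (X + 5)/((2*X)) = (5 + X)*(1/(2*X)) = (5 + X)/(2*X))
(25/B(2) - 20/(-38))*(-80) = (25/(((½)*(5 + 2)/2)) - 20/(-38))*(-80) = (25/(((½)*(½)*7)) - 20*(-1/38))*(-80) = (25/(7/4) + 10/19)*(-80) = (25*(4/7) + 10/19)*(-80) = (100/7 + 10/19)*(-80) = (1970/133)*(-80) = -157600/133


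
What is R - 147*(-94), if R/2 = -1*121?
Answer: 13576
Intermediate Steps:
R = -242 (R = 2*(-1*121) = 2*(-121) = -242)
R - 147*(-94) = -242 - 147*(-94) = -242 + 13818 = 13576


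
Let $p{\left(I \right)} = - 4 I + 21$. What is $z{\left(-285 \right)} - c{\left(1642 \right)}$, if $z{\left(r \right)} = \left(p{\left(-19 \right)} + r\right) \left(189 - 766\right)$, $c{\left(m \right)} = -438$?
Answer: $108914$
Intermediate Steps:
$p{\left(I \right)} = 21 - 4 I$
$z{\left(r \right)} = -55969 - 577 r$ ($z{\left(r \right)} = \left(\left(21 - -76\right) + r\right) \left(189 - 766\right) = \left(\left(21 + 76\right) + r\right) \left(-577\right) = \left(97 + r\right) \left(-577\right) = -55969 - 577 r$)
$z{\left(-285 \right)} - c{\left(1642 \right)} = \left(-55969 - -164445\right) - -438 = \left(-55969 + 164445\right) + 438 = 108476 + 438 = 108914$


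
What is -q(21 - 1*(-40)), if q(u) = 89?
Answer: -89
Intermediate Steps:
-q(21 - 1*(-40)) = -1*89 = -89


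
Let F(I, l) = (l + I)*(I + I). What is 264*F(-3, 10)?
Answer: -11088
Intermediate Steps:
F(I, l) = 2*I*(I + l) (F(I, l) = (I + l)*(2*I) = 2*I*(I + l))
264*F(-3, 10) = 264*(2*(-3)*(-3 + 10)) = 264*(2*(-3)*7) = 264*(-42) = -11088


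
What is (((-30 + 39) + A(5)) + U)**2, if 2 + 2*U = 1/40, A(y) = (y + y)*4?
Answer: 14753281/6400 ≈ 2305.2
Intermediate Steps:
A(y) = 8*y (A(y) = (2*y)*4 = 8*y)
U = -79/80 (U = -1 + (1/2)/40 = -1 + (1/2)*(1/40) = -1 + 1/80 = -79/80 ≈ -0.98750)
(((-30 + 39) + A(5)) + U)**2 = (((-30 + 39) + 8*5) - 79/80)**2 = ((9 + 40) - 79/80)**2 = (49 - 79/80)**2 = (3841/80)**2 = 14753281/6400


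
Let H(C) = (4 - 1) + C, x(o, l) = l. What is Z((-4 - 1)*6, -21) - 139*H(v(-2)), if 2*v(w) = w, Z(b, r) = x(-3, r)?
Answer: -299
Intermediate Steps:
Z(b, r) = r
v(w) = w/2
H(C) = 3 + C
Z((-4 - 1)*6, -21) - 139*H(v(-2)) = -21 - 139*(3 + (½)*(-2)) = -21 - 139*(3 - 1) = -21 - 139*2 = -21 - 278 = -299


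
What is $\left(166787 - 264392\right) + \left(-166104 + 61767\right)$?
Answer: $-201942$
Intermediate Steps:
$\left(166787 - 264392\right) + \left(-166104 + 61767\right) = -97605 - 104337 = -201942$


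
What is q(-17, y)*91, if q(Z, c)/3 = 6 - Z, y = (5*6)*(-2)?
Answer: 6279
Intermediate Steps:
y = -60 (y = 30*(-2) = -60)
q(Z, c) = 18 - 3*Z (q(Z, c) = 3*(6 - Z) = 18 - 3*Z)
q(-17, y)*91 = (18 - 3*(-17))*91 = (18 + 51)*91 = 69*91 = 6279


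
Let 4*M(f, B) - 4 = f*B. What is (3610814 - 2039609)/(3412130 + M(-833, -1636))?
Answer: 1571205/3752828 ≈ 0.41867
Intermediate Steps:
M(f, B) = 1 + B*f/4 (M(f, B) = 1 + (f*B)/4 = 1 + (B*f)/4 = 1 + B*f/4)
(3610814 - 2039609)/(3412130 + M(-833, -1636)) = (3610814 - 2039609)/(3412130 + (1 + (¼)*(-1636)*(-833))) = 1571205/(3412130 + (1 + 340697)) = 1571205/(3412130 + 340698) = 1571205/3752828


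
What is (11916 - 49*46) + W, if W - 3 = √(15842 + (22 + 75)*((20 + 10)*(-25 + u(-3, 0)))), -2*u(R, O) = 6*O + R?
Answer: 9665 + I*√52543 ≈ 9665.0 + 229.22*I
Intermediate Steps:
u(R, O) = -3*O - R/2 (u(R, O) = -(6*O + R)/2 = -(R + 6*O)/2 = -3*O - R/2)
W = 3 + I*√52543 (W = 3 + √(15842 + (22 + 75)*((20 + 10)*(-25 + (-3*0 - ½*(-3))))) = 3 + √(15842 + 97*(30*(-25 + (0 + 3/2)))) = 3 + √(15842 + 97*(30*(-25 + 3/2))) = 3 + √(15842 + 97*(30*(-47/2))) = 3 + √(15842 + 97*(-705)) = 3 + √(15842 - 68385) = 3 + √(-52543) = 3 + I*√52543 ≈ 3.0 + 229.22*I)
(11916 - 49*46) + W = (11916 - 49*46) + (3 + I*√52543) = (11916 - 1*2254) + (3 + I*√52543) = (11916 - 2254) + (3 + I*√52543) = 9662 + (3 + I*√52543) = 9665 + I*√52543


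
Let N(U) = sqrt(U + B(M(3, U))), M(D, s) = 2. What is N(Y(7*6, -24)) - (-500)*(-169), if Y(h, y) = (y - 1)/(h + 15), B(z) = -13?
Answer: -84500 + I*sqrt(43662)/57 ≈ -84500.0 + 3.6659*I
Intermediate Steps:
Y(h, y) = (-1 + y)/(15 + h)
N(U) = sqrt(-13 + U) (N(U) = sqrt(U - 13) = sqrt(-13 + U))
N(Y(7*6, -24)) - (-500)*(-169) = sqrt(-13 + (-1 - 24)/(15 + 7*6)) - (-500)*(-169) = sqrt(-13 - 25/(15 + 42)) - 1*84500 = sqrt(-13 - 25/57) - 84500 = sqrt(-766/57) - 84500 = I*sqrt(43662)/57 - 84500 = -84500 + I*sqrt(43662)/57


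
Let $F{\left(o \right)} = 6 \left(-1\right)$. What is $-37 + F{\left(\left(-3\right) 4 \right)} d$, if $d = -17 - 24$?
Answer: $209$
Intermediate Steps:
$F{\left(o \right)} = -6$
$d = -41$ ($d = -17 - 24 = -41$)
$-37 + F{\left(\left(-3\right) 4 \right)} d = -37 - -246 = -37 + 246 = 209$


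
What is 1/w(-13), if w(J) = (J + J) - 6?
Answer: -1/32 ≈ -0.031250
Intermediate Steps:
w(J) = -6 + 2*J (w(J) = 2*J - 6 = -6 + 2*J)
1/w(-13) = 1/(-6 + 2*(-13)) = 1/(-6 - 26) = 1/(-32) = -1/32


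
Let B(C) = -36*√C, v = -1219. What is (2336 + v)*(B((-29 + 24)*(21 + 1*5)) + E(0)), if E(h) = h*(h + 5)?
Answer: -40212*I*√130 ≈ -4.5849e+5*I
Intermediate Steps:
E(h) = h*(5 + h)
(2336 + v)*(B((-29 + 24)*(21 + 1*5)) + E(0)) = (2336 - 1219)*(-36*√(-29 + 24)*√(21 + 1*5) + 0*(5 + 0)) = 1117*(-36*I*√5*√(21 + 5) + 0*5) = 1117*(-36*I*√130 + 0) = 1117*(-36*I*√130) = -40212*I*√130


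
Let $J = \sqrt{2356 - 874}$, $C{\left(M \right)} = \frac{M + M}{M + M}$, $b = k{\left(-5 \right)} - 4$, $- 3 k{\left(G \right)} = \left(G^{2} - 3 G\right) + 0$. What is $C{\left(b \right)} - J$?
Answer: $1 - \sqrt{1482} \approx -37.497$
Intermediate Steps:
$k{\left(G \right)} = G - \frac{G^{2}}{3}$ ($k{\left(G \right)} = - \frac{\left(G^{2} - 3 G\right) + 0}{3} = - \frac{G^{2} - 3 G}{3} = G - \frac{G^{2}}{3}$)
$b = - \frac{52}{3}$ ($b = \frac{1}{3} \left(-5\right) \left(3 - -5\right) - 4 = \frac{1}{3} \left(-5\right) \left(3 + 5\right) - 4 = \frac{1}{3} \left(-5\right) 8 - 4 = - \frac{40}{3} - 4 = - \frac{52}{3} \approx -17.333$)
$C{\left(M \right)} = 1$ ($C{\left(M \right)} = \frac{2 M}{2 M} = 2 M \frac{1}{2 M} = 1$)
$J = \sqrt{1482} \approx 38.497$
$C{\left(b \right)} - J = 1 - \sqrt{1482}$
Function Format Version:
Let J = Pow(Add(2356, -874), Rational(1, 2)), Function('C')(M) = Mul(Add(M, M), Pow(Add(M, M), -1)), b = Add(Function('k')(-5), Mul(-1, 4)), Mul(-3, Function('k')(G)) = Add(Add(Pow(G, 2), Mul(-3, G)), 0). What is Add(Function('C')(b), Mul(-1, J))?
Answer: Add(1, Mul(-1, Pow(1482, Rational(1, 2)))) ≈ -37.497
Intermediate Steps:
Function('k')(G) = Add(G, Mul(Rational(-1, 3), Pow(G, 2))) (Function('k')(G) = Mul(Rational(-1, 3), Add(Add(Pow(G, 2), Mul(-3, G)), 0)) = Mul(Rational(-1, 3), Add(Pow(G, 2), Mul(-3, G))) = Add(G, Mul(Rational(-1, 3), Pow(G, 2))))
b = Rational(-52, 3) (b = Add(Mul(Rational(1, 3), -5, Add(3, Mul(-1, -5))), Mul(-1, 4)) = Add(Mul(Rational(1, 3), -5, Add(3, 5)), -4) = Add(Mul(Rational(1, 3), -5, 8), -4) = Add(Rational(-40, 3), -4) = Rational(-52, 3) ≈ -17.333)
Function('C')(M) = 1 (Function('C')(M) = Mul(Mul(2, M), Pow(Mul(2, M), -1)) = Mul(Mul(2, M), Mul(Rational(1, 2), Pow(M, -1))) = 1)
J = Pow(1482, Rational(1, 2)) ≈ 38.497
Add(Function('C')(b), Mul(-1, J)) = Add(1, Mul(-1, Pow(1482, Rational(1, 2))))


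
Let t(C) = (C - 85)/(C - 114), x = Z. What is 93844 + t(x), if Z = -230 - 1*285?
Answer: 59028476/629 ≈ 93845.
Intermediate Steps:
Z = -515 (Z = -230 - 285 = -515)
x = -515
t(C) = (-85 + C)/(-114 + C)
93844 + t(x) = 93844 + (-85 - 515)/(-114 - 515) = 93844 - 600/(-629) = 93844 - 1/629*(-600) = 93844 + 600/629 = 59028476/629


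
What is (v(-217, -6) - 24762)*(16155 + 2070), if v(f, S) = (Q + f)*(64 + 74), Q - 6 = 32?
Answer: -901481400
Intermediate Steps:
Q = 38 (Q = 6 + 32 = 38)
v(f, S) = 5244 + 138*f (v(f, S) = (38 + f)*(64 + 74) = (38 + f)*138 = 5244 + 138*f)
(v(-217, -6) - 24762)*(16155 + 2070) = ((5244 + 138*(-217)) - 24762)*(16155 + 2070) = ((5244 - 29946) - 24762)*18225 = (-24702 - 24762)*18225 = -49464*18225 = -901481400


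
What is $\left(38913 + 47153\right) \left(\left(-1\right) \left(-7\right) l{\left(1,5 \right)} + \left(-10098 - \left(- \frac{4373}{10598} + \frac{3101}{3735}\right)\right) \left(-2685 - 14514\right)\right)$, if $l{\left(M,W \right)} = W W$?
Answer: $\frac{4696048319106278897}{314155} \approx 1.4948 \cdot 10^{13}$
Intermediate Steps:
$l{\left(M,W \right)} = W^{2}$
$\left(38913 + 47153\right) \left(\left(-1\right) \left(-7\right) l{\left(1,5 \right)} + \left(-10098 - \left(- \frac{4373}{10598} + \frac{3101}{3735}\right)\right) \left(-2685 - 14514\right)\right) = \left(38913 + 47153\right) \left(\left(-1\right) \left(-7\right) 5^{2} + \left(-10098 - \left(- \frac{4373}{10598} + \frac{3101}{3735}\right)\right) \left(-2685 - 14514\right)\right) = 86066 \left(7 \cdot 25 + \left(-10098 - \frac{16531243}{39583530}\right) \left(-17199\right)\right) = 86066 \left(175 + \left(-10098 + \left(- \frac{3101}{3735} + \frac{4373}{10598}\right)\right) \left(-17199\right)\right) = 86066 \left(175 + \left(-10098 - \frac{16531243}{39583530}\right) \left(-17199\right)\right) = 86066 \left(175 - - \frac{109126567690959}{628310}\right) = 86066 \left(175 + \frac{109126567690959}{628310}\right) = 86066 \cdot \frac{109126677645209}{628310} = \frac{4696048319106278897}{314155}$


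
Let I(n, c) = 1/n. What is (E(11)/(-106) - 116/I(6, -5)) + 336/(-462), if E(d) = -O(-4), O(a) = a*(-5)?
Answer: -406082/583 ≈ -696.54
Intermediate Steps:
O(a) = -5*a
E(d) = -20 (E(d) = -(-5)*(-4) = -1*20 = -20)
(E(11)/(-106) - 116/I(6, -5)) + 336/(-462) = (-20/(-106) - 116/(1/6)) + 336/(-462) = (-20*(-1/106) - 116/⅙) + 336*(-1/462) = (10/53 - 116*6) - 8/11 = (10/53 - 696) - 8/11 = -36878/53 - 8/11 = -406082/583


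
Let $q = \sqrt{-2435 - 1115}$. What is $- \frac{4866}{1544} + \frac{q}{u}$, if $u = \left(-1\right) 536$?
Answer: $- \frac{2433}{772} - \frac{5 i \sqrt{142}}{536} \approx -3.1516 - 0.11116 i$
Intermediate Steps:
$u = -536$
$q = 5 i \sqrt{142}$ ($q = \sqrt{-3550} = 5 i \sqrt{142} \approx 59.582 i$)
$- \frac{4866}{1544} + \frac{q}{u} = - \frac{4866}{1544} + \frac{5 i \sqrt{142}}{-536} = \left(-4866\right) \frac{1}{1544} + 5 i \sqrt{142} \left(- \frac{1}{536}\right) = - \frac{2433}{772} - \frac{5 i \sqrt{142}}{536}$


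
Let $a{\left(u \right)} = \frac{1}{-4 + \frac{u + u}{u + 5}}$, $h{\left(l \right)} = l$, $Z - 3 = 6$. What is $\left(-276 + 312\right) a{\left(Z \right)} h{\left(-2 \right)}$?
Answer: $\frac{504}{19} \approx 26.526$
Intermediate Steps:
$Z = 9$ ($Z = 3 + 6 = 9$)
$a{\left(u \right)} = \frac{1}{-4 + \frac{2 u}{5 + u}}$
$\left(-276 + 312\right) a{\left(Z \right)} h{\left(-2 \right)} = \left(-276 + 312\right) \frac{-5 - 9}{2 \left(10 + 9\right)} \left(-2\right) = 36 \frac{-5 - 9}{2 \cdot 19} \left(-2\right) = 36 \cdot \frac{1}{2} \cdot \frac{1}{19} \left(-14\right) \left(-2\right) = 36 \left(\left(- \frac{7}{19}\right) \left(-2\right)\right) = 36 \cdot \frac{14}{19} = \frac{504}{19}$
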